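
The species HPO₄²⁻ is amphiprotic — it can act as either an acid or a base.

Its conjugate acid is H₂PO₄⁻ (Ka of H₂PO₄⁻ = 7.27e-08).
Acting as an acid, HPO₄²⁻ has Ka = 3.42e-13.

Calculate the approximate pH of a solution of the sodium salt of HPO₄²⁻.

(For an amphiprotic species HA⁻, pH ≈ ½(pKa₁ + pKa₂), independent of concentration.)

pKa₁ = -log(7.27e-08) = 7.14; pKa₂ = -log(3.42e-13) = 12.47. For an amphiprotic species, pH ≈ ½(pKa₁ + pKa₂) = ½(7.14 + 12.47) = 9.80.

pH = 9.80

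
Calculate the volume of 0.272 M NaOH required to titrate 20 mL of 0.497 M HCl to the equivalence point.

At equivalence: moles acid = moles base. moles HCl = 0.497 × 20/1000 = 0.00994 mol. V_base = moles / 0.272 × 1000 = 36.5 mL.

V_{base} = 36.5 mL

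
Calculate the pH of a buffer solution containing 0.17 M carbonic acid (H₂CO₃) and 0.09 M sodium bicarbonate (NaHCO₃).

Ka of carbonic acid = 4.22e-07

pKa = -log(4.22e-07) = 6.37. pH = pKa + log([A⁻]/[HA]) = 6.37 + log(0.09/0.17)

pH = 6.10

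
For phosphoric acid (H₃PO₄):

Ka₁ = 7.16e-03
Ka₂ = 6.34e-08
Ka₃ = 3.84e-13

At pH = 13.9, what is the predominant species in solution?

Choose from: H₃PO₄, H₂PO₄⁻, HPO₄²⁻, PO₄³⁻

pKa₁ = 2.15, pKa₂ = 7.20, pKa₃ = 12.42. For a polyprotic acid the predominant species crosses at each pKa: below pKa_n the protonated form dominates, above it the deprotonated form does. At pH = 13.9, the predominant species is PO₄³⁻.

PO₄³⁻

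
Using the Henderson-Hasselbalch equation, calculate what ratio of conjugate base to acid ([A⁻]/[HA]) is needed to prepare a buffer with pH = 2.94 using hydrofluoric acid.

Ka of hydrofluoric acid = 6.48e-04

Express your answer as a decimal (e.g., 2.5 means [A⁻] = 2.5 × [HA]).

pKa = -log(6.48e-04) = 3.1884. pH = pKa + log([A⁻]/[HA]), so log([A⁻]/[HA]) = pH − pKa = 2.94 − 3.1884 = -0.2484. [A⁻]/[HA] = 10^(-0.2484) = 0.564

[A⁻]/[HA] = 0.564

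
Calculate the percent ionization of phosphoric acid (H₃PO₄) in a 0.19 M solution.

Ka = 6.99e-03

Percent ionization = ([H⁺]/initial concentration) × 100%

Using Ka equilibrium: x² + Ka×x - Ka×C = 0. Solving: [H⁺] = 3.3115e-02. Percent = (3.3115e-02/0.19) × 100

Percent ionization = 17.4%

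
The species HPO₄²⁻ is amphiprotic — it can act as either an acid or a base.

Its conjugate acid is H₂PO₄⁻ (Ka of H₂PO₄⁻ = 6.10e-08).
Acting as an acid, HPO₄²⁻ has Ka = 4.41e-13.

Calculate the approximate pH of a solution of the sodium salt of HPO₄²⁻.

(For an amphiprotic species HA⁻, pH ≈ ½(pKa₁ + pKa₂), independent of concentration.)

pKa₁ = -log(6.10e-08) = 7.21; pKa₂ = -log(4.41e-13) = 12.36. For an amphiprotic species, pH ≈ ½(pKa₁ + pKa₂) = ½(7.21 + 12.36) = 9.79.

pH = 9.79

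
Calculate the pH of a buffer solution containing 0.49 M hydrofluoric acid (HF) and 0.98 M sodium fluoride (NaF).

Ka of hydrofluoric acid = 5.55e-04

pKa = -log(5.55e-04) = 3.26. pH = pKa + log([A⁻]/[HA]) = 3.26 + log(0.98/0.49)

pH = 3.56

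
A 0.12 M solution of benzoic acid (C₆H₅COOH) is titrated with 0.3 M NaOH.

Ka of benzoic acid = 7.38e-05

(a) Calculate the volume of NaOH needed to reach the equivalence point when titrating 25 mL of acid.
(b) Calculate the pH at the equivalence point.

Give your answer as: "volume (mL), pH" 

moles acid = 0.12 × 25/1000 = 0.003 mol; V_base = moles/0.3 × 1000 = 10.0 mL. At equivalence only the conjugate base is present: [A⁻] = 0.003/0.035 = 8.5714e-02 M. Kb = Kw/Ka = 1.36e-10; [OH⁻] = √(Kb × [A⁻]) = 3.4080e-06; pOH = 5.47; pH = 14 - pOH = 8.53.

V = 10.0 mL, pH = 8.53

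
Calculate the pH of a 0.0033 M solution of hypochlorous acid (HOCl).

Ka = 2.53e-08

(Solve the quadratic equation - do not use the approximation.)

x² + Ka×x - Ka×C = 0. Using quadratic formula: [H⁺] = 9.1246e-06

pH = 5.04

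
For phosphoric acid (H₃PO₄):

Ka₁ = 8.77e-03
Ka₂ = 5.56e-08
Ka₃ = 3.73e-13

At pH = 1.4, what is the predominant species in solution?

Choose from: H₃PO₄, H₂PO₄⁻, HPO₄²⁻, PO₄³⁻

pKa₁ = 2.06, pKa₂ = 7.25, pKa₃ = 12.43. For a polyprotic acid the predominant species crosses at each pKa: below pKa_n the protonated form dominates, above it the deprotonated form does. At pH = 1.4, the predominant species is H₃PO₄.

H₃PO₄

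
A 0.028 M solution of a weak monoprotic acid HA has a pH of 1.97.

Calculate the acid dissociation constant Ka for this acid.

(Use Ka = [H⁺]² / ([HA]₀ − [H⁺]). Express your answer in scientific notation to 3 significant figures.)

[H⁺] = 10^(−pH) = 10^(−1.97) = 1.072e-02 M. For HA ⇌ H⁺ + A⁻, Ka = [H⁺][A⁻]/[HA] = [H⁺]² / ([HA]₀ − [H⁺]) = (1.072e-02)² / (0.028 − 1.072e-02) = 6.64e-03.

K_a = 6.64e-03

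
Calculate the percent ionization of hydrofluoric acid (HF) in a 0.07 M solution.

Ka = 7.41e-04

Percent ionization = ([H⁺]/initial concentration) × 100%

Using Ka equilibrium: x² + Ka×x - Ka×C = 0. Solving: [H⁺] = 6.8411e-03. Percent = (6.8411e-03/0.07) × 100

Percent ionization = 9.77%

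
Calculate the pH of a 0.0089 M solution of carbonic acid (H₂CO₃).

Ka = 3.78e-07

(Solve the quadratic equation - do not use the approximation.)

x² + Ka×x - Ka×C = 0. Using quadratic formula: [H⁺] = 5.7813e-05

pH = 4.24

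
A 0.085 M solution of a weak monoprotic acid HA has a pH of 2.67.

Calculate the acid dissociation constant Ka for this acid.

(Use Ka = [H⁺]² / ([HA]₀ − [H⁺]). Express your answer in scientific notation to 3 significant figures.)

[H⁺] = 10^(−pH) = 10^(−2.67) = 2.138e-03 M. For HA ⇌ H⁺ + A⁻, Ka = [H⁺][A⁻]/[HA] = [H⁺]² / ([HA]₀ − [H⁺]) = (2.138e-03)² / (0.085 − 2.138e-03) = 5.52e-05.

K_a = 5.52e-05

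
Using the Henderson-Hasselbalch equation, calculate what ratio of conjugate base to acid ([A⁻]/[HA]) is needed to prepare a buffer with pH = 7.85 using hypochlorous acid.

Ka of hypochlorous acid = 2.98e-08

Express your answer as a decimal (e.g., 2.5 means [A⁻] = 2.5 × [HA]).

pKa = -log(2.98e-08) = 7.5258. pH = pKa + log([A⁻]/[HA]), so log([A⁻]/[HA]) = pH − pKa = 7.85 − 7.5258 = 0.3242. [A⁻]/[HA] = 10^(0.3242) = 2.11

[A⁻]/[HA] = 2.11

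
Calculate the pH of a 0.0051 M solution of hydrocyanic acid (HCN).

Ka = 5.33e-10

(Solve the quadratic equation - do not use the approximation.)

x² + Ka×x - Ka×C = 0. Using quadratic formula: [H⁺] = 1.6485e-06

pH = 5.78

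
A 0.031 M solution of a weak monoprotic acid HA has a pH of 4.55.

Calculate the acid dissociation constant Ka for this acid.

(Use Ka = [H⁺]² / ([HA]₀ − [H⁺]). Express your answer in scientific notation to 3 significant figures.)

[H⁺] = 10^(−pH) = 10^(−4.55) = 2.818e-05 M. For HA ⇌ H⁺ + A⁻, Ka = [H⁺][A⁻]/[HA] = [H⁺]² / ([HA]₀ − [H⁺]) = (2.818e-05)² / (0.031 − 2.818e-05) = 2.56e-08.

K_a = 2.56e-08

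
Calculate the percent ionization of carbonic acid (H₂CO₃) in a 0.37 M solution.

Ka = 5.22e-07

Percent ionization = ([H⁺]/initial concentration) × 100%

Using Ka equilibrium: x² + Ka×x - Ka×C = 0. Solving: [H⁺] = 4.3922e-04. Percent = (4.3922e-04/0.37) × 100

Percent ionization = 0.119%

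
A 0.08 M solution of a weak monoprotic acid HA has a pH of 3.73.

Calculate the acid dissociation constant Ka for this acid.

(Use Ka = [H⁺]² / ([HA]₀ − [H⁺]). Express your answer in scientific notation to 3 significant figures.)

[H⁺] = 10^(−pH) = 10^(−3.73) = 1.862e-04 M. For HA ⇌ H⁺ + A⁻, Ka = [H⁺][A⁻]/[HA] = [H⁺]² / ([HA]₀ − [H⁺]) = (1.862e-04)² / (0.08 − 1.862e-04) = 4.34e-07.

K_a = 4.34e-07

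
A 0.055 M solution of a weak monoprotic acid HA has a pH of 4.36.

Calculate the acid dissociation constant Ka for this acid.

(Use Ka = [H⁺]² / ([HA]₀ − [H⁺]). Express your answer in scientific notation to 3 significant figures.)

[H⁺] = 10^(−pH) = 10^(−4.36) = 4.365e-05 M. For HA ⇌ H⁺ + A⁻, Ka = [H⁺][A⁻]/[HA] = [H⁺]² / ([HA]₀ − [H⁺]) = (4.365e-05)² / (0.055 − 4.365e-05) = 3.47e-08.

K_a = 3.47e-08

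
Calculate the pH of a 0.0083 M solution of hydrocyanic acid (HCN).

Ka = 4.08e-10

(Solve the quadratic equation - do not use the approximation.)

x² + Ka×x - Ka×C = 0. Using quadratic formula: [H⁺] = 1.8400e-06

pH = 5.74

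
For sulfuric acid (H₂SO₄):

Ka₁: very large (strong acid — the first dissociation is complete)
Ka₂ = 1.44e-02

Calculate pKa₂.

pKa₂ = -log(Ka₂) = -log(1.44e-02) = 1.84.

pK_{a2} = 1.84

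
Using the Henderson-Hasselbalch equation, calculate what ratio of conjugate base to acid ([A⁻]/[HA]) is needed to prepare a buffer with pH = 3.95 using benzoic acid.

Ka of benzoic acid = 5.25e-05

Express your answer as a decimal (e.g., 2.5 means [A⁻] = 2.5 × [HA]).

pKa = -log(5.25e-05) = 4.2798. pH = pKa + log([A⁻]/[HA]), so log([A⁻]/[HA]) = pH − pKa = 3.95 − 4.2798 = -0.3298. [A⁻]/[HA] = 10^(-0.3298) = 0.468

[A⁻]/[HA] = 0.468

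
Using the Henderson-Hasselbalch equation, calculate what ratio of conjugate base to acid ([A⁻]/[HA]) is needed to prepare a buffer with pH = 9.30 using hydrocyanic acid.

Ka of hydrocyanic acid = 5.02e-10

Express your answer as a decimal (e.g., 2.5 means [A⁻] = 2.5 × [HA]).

pKa = -log(5.02e-10) = 9.2993. pH = pKa + log([A⁻]/[HA]), so log([A⁻]/[HA]) = pH − pKa = 9.30 − 9.2993 = 0.0007. [A⁻]/[HA] = 10^(0.0007) = 1.00

[A⁻]/[HA] = 1.00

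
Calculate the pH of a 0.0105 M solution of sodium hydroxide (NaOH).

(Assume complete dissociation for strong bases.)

[OH⁻] = 0.0105 M for strong base. pOH = -log[OH⁻] = 1.98, pH = 14 - pOH

pH = 12.02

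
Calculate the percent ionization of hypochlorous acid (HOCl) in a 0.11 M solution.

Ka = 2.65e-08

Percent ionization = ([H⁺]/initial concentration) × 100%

Using Ka equilibrium: x² + Ka×x - Ka×C = 0. Solving: [H⁺] = 5.3977e-05. Percent = (5.3977e-05/0.11) × 100

Percent ionization = 0.0491%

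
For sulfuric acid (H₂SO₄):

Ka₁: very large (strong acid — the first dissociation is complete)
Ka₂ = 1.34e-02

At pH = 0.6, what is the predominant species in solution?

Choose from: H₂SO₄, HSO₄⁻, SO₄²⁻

The first dissociation is complete, so H₂SO₄ itself is never the predominant species in water; pKa₂ = -log(1.34e-02) = 1.87. For a polyprotic acid the predominant species crosses at each pKa: below pKa_n the protonated form dominates, above it the deprotonated form does. At pH = 0.6, the predominant species is HSO₄⁻.

HSO₄⁻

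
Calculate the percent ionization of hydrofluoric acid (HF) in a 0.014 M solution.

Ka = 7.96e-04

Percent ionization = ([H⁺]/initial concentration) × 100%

Using Ka equilibrium: x² + Ka×x - Ka×C = 0. Solving: [H⁺] = 2.9639e-03. Percent = (2.9639e-03/0.014) × 100

Percent ionization = 21.2%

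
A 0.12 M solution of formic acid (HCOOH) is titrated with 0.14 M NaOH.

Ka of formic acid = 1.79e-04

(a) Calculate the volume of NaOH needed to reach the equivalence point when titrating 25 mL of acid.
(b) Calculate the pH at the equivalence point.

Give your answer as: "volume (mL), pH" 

moles acid = 0.12 × 25/1000 = 0.003 mol; V_base = moles/0.14 × 1000 = 21.4 mL. At equivalence only the conjugate base is present: [A⁻] = 0.003/0.046 = 6.4615e-02 M. Kb = Kw/Ka = 5.59e-11; [OH⁻] = √(Kb × [A⁻]) = 1.8999e-06; pOH = 5.72; pH = 14 - pOH = 8.28.

V = 21.4 mL, pH = 8.28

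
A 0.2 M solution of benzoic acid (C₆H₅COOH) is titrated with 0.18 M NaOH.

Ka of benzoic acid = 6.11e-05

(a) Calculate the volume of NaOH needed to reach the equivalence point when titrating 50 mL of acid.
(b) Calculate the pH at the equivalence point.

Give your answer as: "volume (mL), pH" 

moles acid = 0.2 × 50/1000 = 0.01 mol; V_base = moles/0.18 × 1000 = 55.6 mL. At equivalence only the conjugate base is present: [A⁻] = 0.01/0.106 = 9.4737e-02 M. Kb = Kw/Ka = 1.64e-10; [OH⁻] = √(Kb × [A⁻]) = 3.9377e-06; pOH = 5.40; pH = 14 - pOH = 8.60.

V = 55.6 mL, pH = 8.60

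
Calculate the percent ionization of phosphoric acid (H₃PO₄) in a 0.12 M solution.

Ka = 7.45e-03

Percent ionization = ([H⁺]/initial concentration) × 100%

Using Ka equilibrium: x² + Ka×x - Ka×C = 0. Solving: [H⁺] = 2.6406e-02. Percent = (2.6406e-02/0.12) × 100

Percent ionization = 22%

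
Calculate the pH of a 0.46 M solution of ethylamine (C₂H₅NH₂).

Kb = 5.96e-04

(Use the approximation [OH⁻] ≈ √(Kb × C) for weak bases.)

[OH⁻] = √(Kb × C) = √(5.96e-04 × 0.46) = 1.6558e-02. pOH = 1.78, pH = 14 - pOH

pH = 12.22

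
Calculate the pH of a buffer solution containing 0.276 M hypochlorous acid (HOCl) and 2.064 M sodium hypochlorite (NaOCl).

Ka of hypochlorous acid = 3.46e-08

pKa = -log(3.46e-08) = 7.46. pH = pKa + log([A⁻]/[HA]) = 7.46 + log(2.064/0.276)

pH = 8.33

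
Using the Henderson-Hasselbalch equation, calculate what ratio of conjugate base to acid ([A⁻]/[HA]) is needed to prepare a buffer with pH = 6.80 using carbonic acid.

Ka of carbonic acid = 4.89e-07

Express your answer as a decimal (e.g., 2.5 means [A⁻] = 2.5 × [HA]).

pKa = -log(4.89e-07) = 6.3107. pH = pKa + log([A⁻]/[HA]), so log([A⁻]/[HA]) = pH − pKa = 6.80 − 6.3107 = 0.4893. [A⁻]/[HA] = 10^(0.4893) = 3.09

[A⁻]/[HA] = 3.09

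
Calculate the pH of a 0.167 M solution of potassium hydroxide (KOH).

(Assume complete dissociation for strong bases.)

[OH⁻] = 0.167 M for strong base. pOH = -log[OH⁻] = 0.78, pH = 14 - pOH

pH = 13.22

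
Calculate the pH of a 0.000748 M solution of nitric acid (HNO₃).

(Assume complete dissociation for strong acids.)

[H⁺] = 0.000748 M for strong acid. pH = -log[H⁺] = -log(0.000748)

pH = 3.13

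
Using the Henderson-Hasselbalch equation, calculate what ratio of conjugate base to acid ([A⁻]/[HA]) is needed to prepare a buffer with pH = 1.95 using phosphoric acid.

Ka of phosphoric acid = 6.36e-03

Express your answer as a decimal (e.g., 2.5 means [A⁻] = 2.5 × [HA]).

pKa = -log(6.36e-03) = 2.1965. pH = pKa + log([A⁻]/[HA]), so log([A⁻]/[HA]) = pH − pKa = 1.95 − 2.1965 = -0.2465. [A⁻]/[HA] = 10^(-0.2465) = 0.567

[A⁻]/[HA] = 0.567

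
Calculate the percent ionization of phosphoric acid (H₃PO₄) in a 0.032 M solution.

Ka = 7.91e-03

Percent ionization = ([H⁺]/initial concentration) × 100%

Using Ka equilibrium: x² + Ka×x - Ka×C = 0. Solving: [H⁺] = 1.2439e-02. Percent = (1.2439e-02/0.032) × 100

Percent ionization = 38.9%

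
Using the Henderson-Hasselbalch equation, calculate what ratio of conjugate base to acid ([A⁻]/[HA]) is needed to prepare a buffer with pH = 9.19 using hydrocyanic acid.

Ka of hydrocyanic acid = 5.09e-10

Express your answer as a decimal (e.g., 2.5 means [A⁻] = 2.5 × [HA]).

pKa = -log(5.09e-10) = 9.2933. pH = pKa + log([A⁻]/[HA]), so log([A⁻]/[HA]) = pH − pKa = 9.19 − 9.2933 = -0.1033. [A⁻]/[HA] = 10^(-0.1033) = 0.788

[A⁻]/[HA] = 0.788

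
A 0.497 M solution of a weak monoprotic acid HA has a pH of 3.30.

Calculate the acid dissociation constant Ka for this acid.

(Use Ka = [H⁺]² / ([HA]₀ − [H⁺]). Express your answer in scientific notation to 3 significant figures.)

[H⁺] = 10^(−pH) = 10^(−3.30) = 5.012e-04 M. For HA ⇌ H⁺ + A⁻, Ka = [H⁺][A⁻]/[HA] = [H⁺]² / ([HA]₀ − [H⁺]) = (5.012e-04)² / (0.497 − 5.012e-04) = 5.06e-07.

K_a = 5.06e-07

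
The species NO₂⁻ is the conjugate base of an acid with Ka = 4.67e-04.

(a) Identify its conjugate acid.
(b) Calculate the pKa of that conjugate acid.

(a) The conjugate acid is formed by adding one H⁺ to NO₂⁻, giving HNO₂. (b) pKa = -log(Ka) = -log(4.67e-04) = 3.33.

Conjugate acid: HNO₂; pK_a = 3.33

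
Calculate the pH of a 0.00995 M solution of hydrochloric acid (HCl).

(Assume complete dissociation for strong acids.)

[H⁺] = 0.00995 M for strong acid. pH = -log[H⁺] = -log(0.00995)

pH = 2.00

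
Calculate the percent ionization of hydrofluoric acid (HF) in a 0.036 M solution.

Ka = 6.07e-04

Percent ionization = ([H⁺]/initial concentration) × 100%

Using Ka equilibrium: x² + Ka×x - Ka×C = 0. Solving: [H⁺] = 4.3810e-03. Percent = (4.3810e-03/0.036) × 100

Percent ionization = 12.2%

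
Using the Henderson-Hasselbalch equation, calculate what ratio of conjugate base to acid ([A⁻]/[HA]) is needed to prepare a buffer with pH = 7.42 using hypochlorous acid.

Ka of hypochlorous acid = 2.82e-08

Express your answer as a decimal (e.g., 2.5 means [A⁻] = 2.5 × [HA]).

pKa = -log(2.82e-08) = 7.5498. pH = pKa + log([A⁻]/[HA]), so log([A⁻]/[HA]) = pH − pKa = 7.42 − 7.5498 = -0.1298. [A⁻]/[HA] = 10^(-0.1298) = 0.742

[A⁻]/[HA] = 0.742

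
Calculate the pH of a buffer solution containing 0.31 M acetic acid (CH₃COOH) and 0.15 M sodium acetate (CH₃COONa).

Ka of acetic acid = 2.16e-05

pKa = -log(2.16e-05) = 4.67. pH = pKa + log([A⁻]/[HA]) = 4.67 + log(0.15/0.31)

pH = 4.35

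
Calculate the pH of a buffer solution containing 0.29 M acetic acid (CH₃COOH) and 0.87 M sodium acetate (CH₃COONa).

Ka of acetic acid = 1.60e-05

pKa = -log(1.60e-05) = 4.80. pH = pKa + log([A⁻]/[HA]) = 4.80 + log(0.87/0.29)

pH = 5.27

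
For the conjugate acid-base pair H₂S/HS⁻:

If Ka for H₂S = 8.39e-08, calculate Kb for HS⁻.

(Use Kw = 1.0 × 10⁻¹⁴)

For a conjugate pair Ka × Kb = Kw, so Kb = Kw/Ka = 1.0 × 10⁻¹⁴ / 8.39e-08 = 1.19e-07.

K_b = 1.19e-07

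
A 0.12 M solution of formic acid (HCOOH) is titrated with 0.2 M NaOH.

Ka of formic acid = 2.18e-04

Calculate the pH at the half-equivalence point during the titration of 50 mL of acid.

At half-equivalence [HA] = [A⁻], so Henderson-Hasselbalch gives pH = pKa = -log(2.18e-04) = 3.66.

pH = pKa = 3.66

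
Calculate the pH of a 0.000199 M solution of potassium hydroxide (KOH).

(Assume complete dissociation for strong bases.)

[OH⁻] = 0.000199 M for strong base. pOH = -log[OH⁻] = 3.70, pH = 14 - pOH

pH = 10.30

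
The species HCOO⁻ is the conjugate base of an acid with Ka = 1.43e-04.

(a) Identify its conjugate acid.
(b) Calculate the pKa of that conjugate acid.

(a) The conjugate acid is formed by adding one H⁺ to HCOO⁻, giving HCOOH. (b) pKa = -log(Ka) = -log(1.43e-04) = 3.84.

Conjugate acid: HCOOH; pK_a = 3.84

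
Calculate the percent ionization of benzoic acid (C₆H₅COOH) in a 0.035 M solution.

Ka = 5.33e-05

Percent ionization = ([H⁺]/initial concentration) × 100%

Using Ka equilibrium: x² + Ka×x - Ka×C = 0. Solving: [H⁺] = 1.3394e-03. Percent = (1.3394e-03/0.035) × 100

Percent ionization = 3.83%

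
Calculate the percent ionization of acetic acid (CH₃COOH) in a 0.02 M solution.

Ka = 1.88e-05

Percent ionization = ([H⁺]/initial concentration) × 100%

Using Ka equilibrium: x² + Ka×x - Ka×C = 0. Solving: [H⁺] = 6.0386e-04. Percent = (6.0386e-04/0.02) × 100

Percent ionization = 3.02%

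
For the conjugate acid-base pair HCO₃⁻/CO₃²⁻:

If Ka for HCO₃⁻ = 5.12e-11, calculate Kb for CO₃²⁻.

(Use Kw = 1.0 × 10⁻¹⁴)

For a conjugate pair Ka × Kb = Kw, so Kb = Kw/Ka = 1.0 × 10⁻¹⁴ / 5.12e-11 = 1.95e-04.

K_b = 1.95e-04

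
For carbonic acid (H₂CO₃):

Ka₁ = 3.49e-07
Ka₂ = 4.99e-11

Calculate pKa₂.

pKa₂ = -log(Ka₂) = -log(4.99e-11) = 10.30.

pK_{a2} = 10.30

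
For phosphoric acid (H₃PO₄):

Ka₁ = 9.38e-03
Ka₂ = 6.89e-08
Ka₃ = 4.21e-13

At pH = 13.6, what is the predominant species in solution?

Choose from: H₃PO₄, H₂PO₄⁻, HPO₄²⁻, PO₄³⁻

pKa₁ = 2.03, pKa₂ = 7.16, pKa₃ = 12.38. For a polyprotic acid the predominant species crosses at each pKa: below pKa_n the protonated form dominates, above it the deprotonated form does. At pH = 13.6, the predominant species is PO₄³⁻.

PO₄³⁻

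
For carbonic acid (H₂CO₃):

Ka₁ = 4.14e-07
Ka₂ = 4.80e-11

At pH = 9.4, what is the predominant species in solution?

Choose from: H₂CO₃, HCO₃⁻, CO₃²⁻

pKa₁ = 6.38, pKa₂ = 10.32. For a polyprotic acid the predominant species crosses at each pKa: below pKa_n the protonated form dominates, above it the deprotonated form does. At pH = 9.4, the predominant species is HCO₃⁻.

HCO₃⁻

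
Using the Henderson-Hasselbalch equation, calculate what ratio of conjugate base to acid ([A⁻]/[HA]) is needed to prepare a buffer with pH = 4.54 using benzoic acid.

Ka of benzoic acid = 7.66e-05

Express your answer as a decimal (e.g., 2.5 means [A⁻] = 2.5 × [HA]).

pKa = -log(7.66e-05) = 4.1158. pH = pKa + log([A⁻]/[HA]), so log([A⁻]/[HA]) = pH − pKa = 4.54 − 4.1158 = 0.4242. [A⁻]/[HA] = 10^(0.4242) = 2.66

[A⁻]/[HA] = 2.66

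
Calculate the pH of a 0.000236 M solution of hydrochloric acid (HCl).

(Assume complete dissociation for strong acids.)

[H⁺] = 0.000236 M for strong acid. pH = -log[H⁺] = -log(0.000236)

pH = 3.63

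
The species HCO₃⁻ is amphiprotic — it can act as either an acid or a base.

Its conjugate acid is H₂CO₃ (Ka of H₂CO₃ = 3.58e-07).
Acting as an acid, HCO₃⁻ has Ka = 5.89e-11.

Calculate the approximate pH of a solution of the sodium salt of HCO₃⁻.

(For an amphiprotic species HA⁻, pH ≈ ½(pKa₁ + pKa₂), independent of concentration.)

pKa₁ = -log(3.58e-07) = 6.45; pKa₂ = -log(5.89e-11) = 10.23. For an amphiprotic species, pH ≈ ½(pKa₁ + pKa₂) = ½(6.45 + 10.23) = 8.34.

pH = 8.34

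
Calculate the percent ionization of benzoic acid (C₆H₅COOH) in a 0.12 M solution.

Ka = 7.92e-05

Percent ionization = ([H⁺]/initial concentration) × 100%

Using Ka equilibrium: x² + Ka×x - Ka×C = 0. Solving: [H⁺] = 3.0435e-03. Percent = (3.0435e-03/0.12) × 100

Percent ionization = 2.54%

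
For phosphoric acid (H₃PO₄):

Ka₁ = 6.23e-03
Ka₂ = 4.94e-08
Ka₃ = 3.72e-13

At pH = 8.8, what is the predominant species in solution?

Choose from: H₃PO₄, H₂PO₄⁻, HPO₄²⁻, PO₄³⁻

pKa₁ = 2.21, pKa₂ = 7.31, pKa₃ = 12.43. For a polyprotic acid the predominant species crosses at each pKa: below pKa_n the protonated form dominates, above it the deprotonated form does. At pH = 8.8, the predominant species is HPO₄²⁻.

HPO₄²⁻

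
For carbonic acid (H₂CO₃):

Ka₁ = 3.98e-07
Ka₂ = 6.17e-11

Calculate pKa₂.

pKa₂ = -log(Ka₂) = -log(6.17e-11) = 10.21.

pK_{a2} = 10.21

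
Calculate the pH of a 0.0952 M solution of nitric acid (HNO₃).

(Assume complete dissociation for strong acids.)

[H⁺] = 0.0952 M for strong acid. pH = -log[H⁺] = -log(0.0952)

pH = 1.02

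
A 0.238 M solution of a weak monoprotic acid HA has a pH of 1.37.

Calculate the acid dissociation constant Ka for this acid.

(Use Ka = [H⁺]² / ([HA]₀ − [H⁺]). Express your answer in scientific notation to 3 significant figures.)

[H⁺] = 10^(−pH) = 10^(−1.37) = 4.266e-02 M. For HA ⇌ H⁺ + A⁻, Ka = [H⁺][A⁻]/[HA] = [H⁺]² / ([HA]₀ − [H⁺]) = (4.266e-02)² / (0.238 − 4.266e-02) = 9.32e-03.

K_a = 9.32e-03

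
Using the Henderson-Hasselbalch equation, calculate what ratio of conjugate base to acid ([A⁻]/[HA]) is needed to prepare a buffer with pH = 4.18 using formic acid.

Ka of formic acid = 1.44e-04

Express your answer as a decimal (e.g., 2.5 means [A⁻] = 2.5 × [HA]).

pKa = -log(1.44e-04) = 3.8416. pH = pKa + log([A⁻]/[HA]), so log([A⁻]/[HA]) = pH − pKa = 4.18 − 3.8416 = 0.3384. [A⁻]/[HA] = 10^(0.3384) = 2.18

[A⁻]/[HA] = 2.18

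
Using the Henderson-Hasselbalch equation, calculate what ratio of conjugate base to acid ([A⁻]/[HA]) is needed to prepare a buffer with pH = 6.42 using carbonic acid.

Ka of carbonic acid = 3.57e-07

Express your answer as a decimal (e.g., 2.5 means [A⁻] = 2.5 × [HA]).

pKa = -log(3.57e-07) = 6.4473. pH = pKa + log([A⁻]/[HA]), so log([A⁻]/[HA]) = pH − pKa = 6.42 − 6.4473 = -0.0273. [A⁻]/[HA] = 10^(-0.0273) = 0.939

[A⁻]/[HA] = 0.939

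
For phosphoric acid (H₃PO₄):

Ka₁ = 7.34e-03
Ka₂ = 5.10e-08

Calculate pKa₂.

pKa₂ = -log(Ka₂) = -log(5.10e-08) = 7.29.

pK_{a2} = 7.29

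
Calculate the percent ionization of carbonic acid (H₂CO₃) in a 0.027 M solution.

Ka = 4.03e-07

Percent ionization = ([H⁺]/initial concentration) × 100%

Using Ka equilibrium: x² + Ka×x - Ka×C = 0. Solving: [H⁺] = 1.0411e-04. Percent = (1.0411e-04/0.027) × 100

Percent ionization = 0.386%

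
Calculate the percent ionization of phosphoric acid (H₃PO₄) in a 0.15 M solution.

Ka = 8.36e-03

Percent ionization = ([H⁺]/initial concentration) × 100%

Using Ka equilibrium: x² + Ka×x - Ka×C = 0. Solving: [H⁺] = 3.1478e-02. Percent = (3.1478e-02/0.15) × 100

Percent ionization = 21%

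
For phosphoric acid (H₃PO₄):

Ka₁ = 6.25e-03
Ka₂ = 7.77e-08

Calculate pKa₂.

pKa₂ = -log(Ka₂) = -log(7.77e-08) = 7.11.

pK_{a2} = 7.11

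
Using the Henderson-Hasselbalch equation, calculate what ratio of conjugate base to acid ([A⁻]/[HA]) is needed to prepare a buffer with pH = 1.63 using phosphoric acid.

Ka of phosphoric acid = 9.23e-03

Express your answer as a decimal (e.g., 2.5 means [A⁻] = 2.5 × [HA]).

pKa = -log(9.23e-03) = 2.0348. pH = pKa + log([A⁻]/[HA]), so log([A⁻]/[HA]) = pH − pKa = 1.63 − 2.0348 = -0.4048. [A⁻]/[HA] = 10^(-0.4048) = 0.394

[A⁻]/[HA] = 0.394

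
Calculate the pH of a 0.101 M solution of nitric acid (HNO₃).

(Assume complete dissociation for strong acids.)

[H⁺] = 0.101 M for strong acid. pH = -log[H⁺] = -log(0.101)

pH = 1.00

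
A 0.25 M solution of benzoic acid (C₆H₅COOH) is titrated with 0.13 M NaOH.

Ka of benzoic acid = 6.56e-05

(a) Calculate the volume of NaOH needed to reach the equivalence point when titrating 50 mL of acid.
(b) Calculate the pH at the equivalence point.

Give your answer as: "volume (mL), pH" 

moles acid = 0.25 × 50/1000 = 0.0125 mol; V_base = moles/0.13 × 1000 = 96.2 mL. At equivalence only the conjugate base is present: [A⁻] = 0.0125/0.146 = 8.5526e-02 M. Kb = Kw/Ka = 1.52e-10; [OH⁻] = √(Kb × [A⁻]) = 3.6108e-06; pOH = 5.44; pH = 14 - pOH = 8.56.

V = 96.2 mL, pH = 8.56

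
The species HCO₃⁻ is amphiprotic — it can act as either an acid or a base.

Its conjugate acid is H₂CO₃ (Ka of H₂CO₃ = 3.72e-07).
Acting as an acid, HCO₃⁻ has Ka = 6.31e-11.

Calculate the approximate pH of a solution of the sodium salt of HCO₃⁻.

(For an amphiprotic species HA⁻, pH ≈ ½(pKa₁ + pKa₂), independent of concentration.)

pKa₁ = -log(3.72e-07) = 6.43; pKa₂ = -log(6.31e-11) = 10.20. For an amphiprotic species, pH ≈ ½(pKa₁ + pKa₂) = ½(6.43 + 10.20) = 8.31.

pH = 8.31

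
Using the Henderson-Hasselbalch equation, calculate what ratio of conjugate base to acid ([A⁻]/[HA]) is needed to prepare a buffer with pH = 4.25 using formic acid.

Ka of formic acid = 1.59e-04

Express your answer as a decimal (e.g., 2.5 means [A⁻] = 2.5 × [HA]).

pKa = -log(1.59e-04) = 3.7986. pH = pKa + log([A⁻]/[HA]), so log([A⁻]/[HA]) = pH − pKa = 4.25 − 3.7986 = 0.4514. [A⁻]/[HA] = 10^(0.4514) = 2.83

[A⁻]/[HA] = 2.83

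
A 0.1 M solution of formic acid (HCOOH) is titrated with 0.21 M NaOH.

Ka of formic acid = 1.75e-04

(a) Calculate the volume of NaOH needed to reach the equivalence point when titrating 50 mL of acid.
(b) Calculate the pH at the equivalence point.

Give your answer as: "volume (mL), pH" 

moles acid = 0.1 × 50/1000 = 0.005 mol; V_base = moles/0.21 × 1000 = 23.8 mL. At equivalence only the conjugate base is present: [A⁻] = 0.005/0.074 = 6.7742e-02 M. Kb = Kw/Ka = 5.71e-11; [OH⁻] = √(Kb × [A⁻]) = 1.9675e-06; pOH = 5.71; pH = 14 - pOH = 8.29.

V = 23.8 mL, pH = 8.29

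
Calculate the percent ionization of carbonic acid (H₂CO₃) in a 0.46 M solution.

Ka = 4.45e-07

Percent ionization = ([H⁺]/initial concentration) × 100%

Using Ka equilibrium: x² + Ka×x - Ka×C = 0. Solving: [H⁺] = 4.5222e-04. Percent = (4.5222e-04/0.46) × 100

Percent ionization = 0.0983%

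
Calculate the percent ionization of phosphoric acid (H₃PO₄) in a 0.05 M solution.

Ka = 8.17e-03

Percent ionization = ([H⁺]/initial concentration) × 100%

Using Ka equilibrium: x² + Ka×x - Ka×C = 0. Solving: [H⁺] = 1.6535e-02. Percent = (1.6535e-02/0.05) × 100

Percent ionization = 33.1%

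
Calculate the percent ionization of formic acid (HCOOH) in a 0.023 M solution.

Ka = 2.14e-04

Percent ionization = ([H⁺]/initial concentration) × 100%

Using Ka equilibrium: x² + Ka×x - Ka×C = 0. Solving: [H⁺] = 2.1141e-03. Percent = (2.1141e-03/0.023) × 100

Percent ionization = 9.19%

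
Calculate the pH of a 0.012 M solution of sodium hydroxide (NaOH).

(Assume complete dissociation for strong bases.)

[OH⁻] = 0.012 M for strong base. pOH = -log[OH⁻] = 1.92, pH = 14 - pOH

pH = 12.08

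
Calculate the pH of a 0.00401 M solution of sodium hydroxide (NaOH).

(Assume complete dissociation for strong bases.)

[OH⁻] = 0.00401 M for strong base. pOH = -log[OH⁻] = 2.40, pH = 14 - pOH

pH = 11.60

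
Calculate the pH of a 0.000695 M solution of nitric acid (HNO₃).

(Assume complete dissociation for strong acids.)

[H⁺] = 0.000695 M for strong acid. pH = -log[H⁺] = -log(0.000695)

pH = 3.16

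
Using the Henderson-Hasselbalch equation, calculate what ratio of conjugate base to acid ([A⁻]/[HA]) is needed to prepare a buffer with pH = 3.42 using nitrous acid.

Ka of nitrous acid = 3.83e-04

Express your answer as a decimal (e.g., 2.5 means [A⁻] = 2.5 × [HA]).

pKa = -log(3.83e-04) = 3.4168. pH = pKa + log([A⁻]/[HA]), so log([A⁻]/[HA]) = pH − pKa = 3.42 − 3.4168 = 0.0032. [A⁻]/[HA] = 10^(0.0032) = 1.01

[A⁻]/[HA] = 1.01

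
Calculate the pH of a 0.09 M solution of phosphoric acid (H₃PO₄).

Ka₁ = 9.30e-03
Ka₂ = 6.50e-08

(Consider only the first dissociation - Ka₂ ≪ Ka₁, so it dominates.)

First dissociation dominates. From Ka₁ = [H⁺][HA⁻]/[H₂A], x² + Ka₁·x − Ka₁·C = 0 with C = 0.09 M and Ka₁ = 9.30e-03. Solving: [H⁺] = (−Ka₁ + √(Ka₁² + 4·Ka₁·C)) / 2 = 2.4652e-02 M. pH = -log(2.4652e-02) = 1.61.

pH = 1.61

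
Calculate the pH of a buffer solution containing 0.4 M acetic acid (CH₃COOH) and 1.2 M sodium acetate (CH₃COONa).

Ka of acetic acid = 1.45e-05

pKa = -log(1.45e-05) = 4.84. pH = pKa + log([A⁻]/[HA]) = 4.84 + log(1.2/0.4)

pH = 5.32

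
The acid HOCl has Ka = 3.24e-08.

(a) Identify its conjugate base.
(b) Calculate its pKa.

(a) The conjugate base is formed by removing one H⁺ from HOCl, giving OCl⁻. (b) pKa = -log(Ka) = -log(3.24e-08) = 7.49.

Conjugate base: OCl⁻; pK_a = 7.49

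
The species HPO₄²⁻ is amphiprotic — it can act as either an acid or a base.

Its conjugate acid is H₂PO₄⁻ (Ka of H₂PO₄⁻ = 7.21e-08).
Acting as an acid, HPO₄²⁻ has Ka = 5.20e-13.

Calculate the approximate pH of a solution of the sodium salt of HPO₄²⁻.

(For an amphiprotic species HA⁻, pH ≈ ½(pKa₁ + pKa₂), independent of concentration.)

pKa₁ = -log(7.21e-08) = 7.14; pKa₂ = -log(5.20e-13) = 12.28. For an amphiprotic species, pH ≈ ½(pKa₁ + pKa₂) = ½(7.14 + 12.28) = 9.71.

pH = 9.71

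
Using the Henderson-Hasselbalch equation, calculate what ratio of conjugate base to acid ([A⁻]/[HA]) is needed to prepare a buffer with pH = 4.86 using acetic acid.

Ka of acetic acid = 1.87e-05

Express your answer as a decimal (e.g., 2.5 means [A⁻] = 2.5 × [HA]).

pKa = -log(1.87e-05) = 4.7282. pH = pKa + log([A⁻]/[HA]), so log([A⁻]/[HA]) = pH − pKa = 4.86 − 4.7282 = 0.1318. [A⁻]/[HA] = 10^(0.1318) = 1.35

[A⁻]/[HA] = 1.35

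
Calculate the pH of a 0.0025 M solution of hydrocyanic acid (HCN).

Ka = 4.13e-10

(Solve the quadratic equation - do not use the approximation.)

x² + Ka×x - Ka×C = 0. Using quadratic formula: [H⁺] = 1.0159e-06

pH = 5.99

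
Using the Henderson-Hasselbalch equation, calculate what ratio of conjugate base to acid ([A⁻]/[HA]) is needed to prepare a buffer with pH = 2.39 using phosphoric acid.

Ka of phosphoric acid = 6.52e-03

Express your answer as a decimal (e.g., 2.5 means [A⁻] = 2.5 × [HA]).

pKa = -log(6.52e-03) = 2.1858. pH = pKa + log([A⁻]/[HA]), so log([A⁻]/[HA]) = pH − pKa = 2.39 − 2.1858 = 0.2042. [A⁻]/[HA] = 10^(0.2042) = 1.60

[A⁻]/[HA] = 1.60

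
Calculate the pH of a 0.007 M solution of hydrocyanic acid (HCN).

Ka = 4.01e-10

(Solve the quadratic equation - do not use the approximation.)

x² + Ka×x - Ka×C = 0. Using quadratic formula: [H⁺] = 1.6752e-06

pH = 5.78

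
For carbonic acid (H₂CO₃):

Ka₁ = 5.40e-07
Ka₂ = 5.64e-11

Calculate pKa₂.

pKa₂ = -log(Ka₂) = -log(5.64e-11) = 10.25.

pK_{a2} = 10.25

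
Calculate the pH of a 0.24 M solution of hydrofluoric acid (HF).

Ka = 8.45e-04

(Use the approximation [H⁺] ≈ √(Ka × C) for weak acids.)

[H⁺] = √(Ka × C) = √(8.45e-04 × 0.24) = 1.4241e-02. pH = -log(1.4241e-02)

pH = 1.85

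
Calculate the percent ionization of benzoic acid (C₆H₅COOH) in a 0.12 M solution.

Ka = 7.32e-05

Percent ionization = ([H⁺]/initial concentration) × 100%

Using Ka equilibrium: x² + Ka×x - Ka×C = 0. Solving: [H⁺] = 2.9274e-03. Percent = (2.9274e-03/0.12) × 100

Percent ionization = 2.44%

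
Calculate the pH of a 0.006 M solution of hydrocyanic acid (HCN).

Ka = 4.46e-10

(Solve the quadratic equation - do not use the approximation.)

x² + Ka×x - Ka×C = 0. Using quadratic formula: [H⁺] = 1.6356e-06

pH = 5.79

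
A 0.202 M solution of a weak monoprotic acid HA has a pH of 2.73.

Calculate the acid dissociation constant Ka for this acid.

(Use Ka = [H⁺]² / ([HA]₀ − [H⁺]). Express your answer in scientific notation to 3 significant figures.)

[H⁺] = 10^(−pH) = 10^(−2.73) = 1.862e-03 M. For HA ⇌ H⁺ + A⁻, Ka = [H⁺][A⁻]/[HA] = [H⁺]² / ([HA]₀ − [H⁺]) = (1.862e-03)² / (0.202 − 1.862e-03) = 1.73e-05.

K_a = 1.73e-05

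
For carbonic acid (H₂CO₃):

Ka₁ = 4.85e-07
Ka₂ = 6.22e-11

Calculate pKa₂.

pKa₂ = -log(Ka₂) = -log(6.22e-11) = 10.21.

pK_{a2} = 10.21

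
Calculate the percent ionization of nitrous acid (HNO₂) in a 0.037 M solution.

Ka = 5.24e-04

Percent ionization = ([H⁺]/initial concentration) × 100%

Using Ka equilibrium: x² + Ka×x - Ka×C = 0. Solving: [H⁺] = 4.1490e-03. Percent = (4.1490e-03/0.037) × 100

Percent ionization = 11.2%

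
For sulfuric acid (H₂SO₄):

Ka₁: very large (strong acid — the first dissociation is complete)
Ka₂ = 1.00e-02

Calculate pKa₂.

pKa₂ = -log(Ka₂) = -log(1.00e-02) = 2.00.

pK_{a2} = 2.00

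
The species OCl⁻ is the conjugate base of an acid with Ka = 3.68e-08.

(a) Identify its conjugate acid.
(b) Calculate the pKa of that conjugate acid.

(a) The conjugate acid is formed by adding one H⁺ to OCl⁻, giving HOCl. (b) pKa = -log(Ka) = -log(3.68e-08) = 7.43.

Conjugate acid: HOCl; pK_a = 7.43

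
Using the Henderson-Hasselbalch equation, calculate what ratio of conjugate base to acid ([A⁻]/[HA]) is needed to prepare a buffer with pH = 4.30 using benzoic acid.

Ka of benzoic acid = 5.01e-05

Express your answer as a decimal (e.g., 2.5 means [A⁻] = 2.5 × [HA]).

pKa = -log(5.01e-05) = 4.3002. pH = pKa + log([A⁻]/[HA]), so log([A⁻]/[HA]) = pH − pKa = 4.30 − 4.3002 = -0.0002. [A⁻]/[HA] = 10^(-0.0002) = 1.00

[A⁻]/[HA] = 1.00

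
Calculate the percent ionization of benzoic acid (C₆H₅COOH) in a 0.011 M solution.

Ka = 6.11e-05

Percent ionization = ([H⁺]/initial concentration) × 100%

Using Ka equilibrium: x² + Ka×x - Ka×C = 0. Solving: [H⁺] = 7.8984e-04. Percent = (7.8984e-04/0.011) × 100

Percent ionization = 7.18%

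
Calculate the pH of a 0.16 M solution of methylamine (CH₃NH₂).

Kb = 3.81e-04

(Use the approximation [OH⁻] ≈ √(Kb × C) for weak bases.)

[OH⁻] = √(Kb × C) = √(3.81e-04 × 0.16) = 7.8077e-03. pOH = 2.11, pH = 14 - pOH

pH = 11.89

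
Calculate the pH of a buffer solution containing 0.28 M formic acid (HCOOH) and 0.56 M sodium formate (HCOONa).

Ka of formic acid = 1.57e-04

pKa = -log(1.57e-04) = 3.80. pH = pKa + log([A⁻]/[HA]) = 3.80 + log(0.56/0.28)

pH = 4.11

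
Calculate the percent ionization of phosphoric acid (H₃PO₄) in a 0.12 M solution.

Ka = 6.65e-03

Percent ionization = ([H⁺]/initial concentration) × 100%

Using Ka equilibrium: x² + Ka×x - Ka×C = 0. Solving: [H⁺] = 2.5119e-02. Percent = (2.5119e-02/0.12) × 100

Percent ionization = 20.9%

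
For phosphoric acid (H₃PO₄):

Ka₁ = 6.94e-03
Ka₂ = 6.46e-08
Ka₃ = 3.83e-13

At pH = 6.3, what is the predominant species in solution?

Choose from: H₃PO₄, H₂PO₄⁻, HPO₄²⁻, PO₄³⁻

pKa₁ = 2.16, pKa₂ = 7.19, pKa₃ = 12.42. For a polyprotic acid the predominant species crosses at each pKa: below pKa_n the protonated form dominates, above it the deprotonated form does. At pH = 6.3, the predominant species is H₂PO₄⁻.

H₂PO₄⁻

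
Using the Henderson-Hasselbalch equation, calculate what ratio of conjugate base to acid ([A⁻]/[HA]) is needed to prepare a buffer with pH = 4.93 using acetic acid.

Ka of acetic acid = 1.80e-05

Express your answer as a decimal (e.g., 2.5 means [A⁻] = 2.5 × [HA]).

pKa = -log(1.80e-05) = 4.7447. pH = pKa + log([A⁻]/[HA]), so log([A⁻]/[HA]) = pH − pKa = 4.93 − 4.7447 = 0.1853. [A⁻]/[HA] = 10^(0.1853) = 1.53

[A⁻]/[HA] = 1.53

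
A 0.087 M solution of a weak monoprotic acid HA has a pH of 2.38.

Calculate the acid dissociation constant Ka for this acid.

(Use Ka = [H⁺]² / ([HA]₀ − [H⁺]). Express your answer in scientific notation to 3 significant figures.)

[H⁺] = 10^(−pH) = 10^(−2.38) = 4.169e-03 M. For HA ⇌ H⁺ + A⁻, Ka = [H⁺][A⁻]/[HA] = [H⁺]² / ([HA]₀ − [H⁺]) = (4.169e-03)² / (0.087 − 4.169e-03) = 2.10e-04.

K_a = 2.10e-04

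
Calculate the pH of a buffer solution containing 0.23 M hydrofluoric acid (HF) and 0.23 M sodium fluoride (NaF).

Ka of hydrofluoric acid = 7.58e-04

pKa = -log(7.58e-04) = 3.12. pH = pKa + log([A⁻]/[HA]) = 3.12 + log(0.23/0.23)

pH = 3.12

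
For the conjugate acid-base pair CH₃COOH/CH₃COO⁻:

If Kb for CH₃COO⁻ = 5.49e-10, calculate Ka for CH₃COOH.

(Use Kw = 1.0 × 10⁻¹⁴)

For a conjugate pair Ka × Kb = Kw, so Ka = Kw/Kb = 1.0 × 10⁻¹⁴ / 5.49e-10 = 1.82e-05.

K_a = 1.82e-05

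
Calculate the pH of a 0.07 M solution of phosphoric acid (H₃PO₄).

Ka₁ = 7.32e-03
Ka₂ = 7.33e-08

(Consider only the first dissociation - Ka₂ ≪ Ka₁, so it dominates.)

First dissociation dominates. From Ka₁ = [H⁺][HA⁻]/[H₂A], x² + Ka₁·x − Ka₁·C = 0 with C = 0.07 M and Ka₁ = 7.32e-03. Solving: [H⁺] = (−Ka₁ + √(Ka₁² + 4·Ka₁·C)) / 2 = 1.9270e-02 M. pH = -log(1.9270e-02) = 1.72.

pH = 1.72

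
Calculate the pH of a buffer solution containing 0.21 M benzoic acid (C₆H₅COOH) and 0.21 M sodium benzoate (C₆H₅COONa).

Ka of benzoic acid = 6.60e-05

pKa = -log(6.60e-05) = 4.18. pH = pKa + log([A⁻]/[HA]) = 4.18 + log(0.21/0.21)

pH = 4.18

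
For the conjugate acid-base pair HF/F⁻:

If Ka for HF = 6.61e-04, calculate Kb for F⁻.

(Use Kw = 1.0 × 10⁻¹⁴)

For a conjugate pair Ka × Kb = Kw, so Kb = Kw/Ka = 1.0 × 10⁻¹⁴ / 6.61e-04 = 1.51e-11.

K_b = 1.51e-11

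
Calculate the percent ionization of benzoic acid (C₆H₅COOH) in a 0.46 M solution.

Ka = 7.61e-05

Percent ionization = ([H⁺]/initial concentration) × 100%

Using Ka equilibrium: x² + Ka×x - Ka×C = 0. Solving: [H⁺] = 5.8787e-03. Percent = (5.8787e-03/0.46) × 100

Percent ionization = 1.28%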